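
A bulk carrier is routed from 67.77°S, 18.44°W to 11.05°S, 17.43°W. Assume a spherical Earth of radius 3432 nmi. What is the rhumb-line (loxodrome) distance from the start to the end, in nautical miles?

Rhumb course C = atan2(Δλ, Δψ) with Δψ = ln[tan(π/4+φ₂/2)/tan(π/4+φ₁/2)] = +1.4332, Δλ = +0.0176 → C = 0.70°
d = R·|Δφ| / |cos C| = 3432·0.98995 / 0.99992 = 3398 nmi

3398 nmi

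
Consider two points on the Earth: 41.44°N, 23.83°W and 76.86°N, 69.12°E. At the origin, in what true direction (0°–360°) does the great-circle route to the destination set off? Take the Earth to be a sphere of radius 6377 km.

17.1°

θ = atan2( sin Δλ·cos φ₂ ,  cos φ₁ sin φ₂ − sin φ₁ cos φ₂ cos Δλ )
  = atan2(+0.2270, +0.7378) = 17.10°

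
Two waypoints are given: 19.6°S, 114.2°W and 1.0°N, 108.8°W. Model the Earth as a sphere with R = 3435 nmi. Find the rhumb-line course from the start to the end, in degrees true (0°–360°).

14.4°

Δψ = ln[tan(π/4+φ₂/2)/tan(π/4+φ₁/2)] = +0.3664
Δλ = +0.0942 rad (taken the short way round)
course = atan2(Δλ, Δψ) = 14.42°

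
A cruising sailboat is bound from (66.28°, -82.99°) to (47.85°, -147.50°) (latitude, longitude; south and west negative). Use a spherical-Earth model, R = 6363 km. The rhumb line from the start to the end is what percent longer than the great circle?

4.0%

Great circle: σ = 0.6519 rad → d_gc = Rσ = 4148.0 km
Rhumb: Δφ = -0.3217, Δλ = -1.1259, Δψ = -0.6071, q = Δφ/Δψ = 0.5299 → d_rh = R√(Δφ²+q²Δλ²) = 4312.7 km
Excess = (4312.7 − 4148.0) / 4148.0 = 164.7 / 4148.0 = 3.97% ≈ 4.0%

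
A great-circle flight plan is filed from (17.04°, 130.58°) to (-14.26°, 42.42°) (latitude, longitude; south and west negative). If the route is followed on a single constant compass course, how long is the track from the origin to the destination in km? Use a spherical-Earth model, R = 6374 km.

Δψ = ln[tan(π/4+φ₂/2)/tan(π/4+φ₁/2)] = -0.5534;  Δφ = -0.5463 rad,  Δλ = -1.5387 rad
q = Δφ/Δψ = 0.9872
d = R·√(Δφ² + q²Δλ²) = 6374·1.61421 = 10289 km

10289 km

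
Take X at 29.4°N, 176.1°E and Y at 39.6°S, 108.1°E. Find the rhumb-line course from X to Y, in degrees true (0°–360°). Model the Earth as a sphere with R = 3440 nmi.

222.6°

Δψ = ln[tan(π/4+φ₂/2)/tan(π/4+φ₁/2)] = -1.2911
Δλ = -1.1868 rad (taken the short way round)
course = atan2(Δλ, Δψ) = 222.59°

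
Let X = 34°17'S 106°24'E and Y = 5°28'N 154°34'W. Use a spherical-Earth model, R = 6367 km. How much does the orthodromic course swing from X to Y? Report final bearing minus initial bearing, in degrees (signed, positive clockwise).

At departure: θ₁ = atan2(sin Δλ cos φ₂, cos φ₁ sin φ₂ − sin φ₁ cos φ₂ cos Δλ) = 90.54°
At arrival: θ₂ = atan2(sin Δλ cos φ₁, −cos φ₂ sin φ₁ + sin φ₂ cos φ₁ cos Δλ) = 56.10°
Δθ = θ₂ − θ₁ = -34.4°

-34.4°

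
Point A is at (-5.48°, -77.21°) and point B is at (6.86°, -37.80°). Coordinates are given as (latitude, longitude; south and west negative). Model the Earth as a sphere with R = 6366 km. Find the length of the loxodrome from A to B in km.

4580 km

Δψ = ln[tan(π/4+φ₂/2)/tan(π/4+φ₁/2)] = +0.2158;  Δφ = +0.2154 rad,  Δλ = +0.6878 rad
q = Δφ/Δψ = 0.9980
d = R·√(Δφ² + q²Δλ²) = 6366·0.71945 = 4580 km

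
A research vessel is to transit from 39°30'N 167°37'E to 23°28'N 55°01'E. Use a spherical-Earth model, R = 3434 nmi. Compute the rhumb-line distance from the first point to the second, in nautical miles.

Rhumb course C = atan2(Δλ, Δψ) with Δψ = ln[tan(π/4+φ₂/2)/tan(π/4+φ₁/2)] = -0.3300, Δλ = -1.9652 → C = 260.47°
d = R·|Δφ| / |cos C| = 3434·0.27983 / 0.16562 = 5802 nmi

5802 nmi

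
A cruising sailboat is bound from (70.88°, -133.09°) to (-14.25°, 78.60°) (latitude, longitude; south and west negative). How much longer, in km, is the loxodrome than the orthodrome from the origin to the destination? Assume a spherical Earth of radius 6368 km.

Great circle: cos σ = sin φ₁ sin φ₂ + cos φ₁ cos φ₂ cos Δλ,  σ = 2.0975 rad → d_gc = 13357.1 km
Rhumb line: Δψ = -2.0326, q = Δφ/Δψ = 0.7310, d_rh = R√(Δφ²+q²Δλ²) = 15320.0 km
Excess = 15320.0 − 13357.1 = 1962.9 ≈ 1963 km

1963 km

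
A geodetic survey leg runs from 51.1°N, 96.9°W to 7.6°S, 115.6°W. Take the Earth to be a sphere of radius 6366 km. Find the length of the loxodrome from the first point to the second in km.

Δψ = ln[tan(π/4+φ₂/2)/tan(π/4+φ₁/2)] = -1.1739;  Δφ = -1.0245 rad,  Δλ = -0.3264 rad
q = Δφ/Δψ = 0.8727
d = R·√(Δφ² + q²Δλ²) = 6366·1.06337 = 6769 km

6769 km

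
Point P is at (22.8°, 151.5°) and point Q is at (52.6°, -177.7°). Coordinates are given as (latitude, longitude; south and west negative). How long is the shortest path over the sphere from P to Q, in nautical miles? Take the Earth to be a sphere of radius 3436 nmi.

2274 nmi

cos σ = sin φ₁ sin φ₂ + cos φ₁ cos φ₂ cos Δλ
      = sin(22.80°)sin(52.60°) + cos(22.80°)cos(52.60°)cos(30.80°) = 0.7888
σ = 37.927° → d = Rσ = 3436·0.66195 = 2274 nmi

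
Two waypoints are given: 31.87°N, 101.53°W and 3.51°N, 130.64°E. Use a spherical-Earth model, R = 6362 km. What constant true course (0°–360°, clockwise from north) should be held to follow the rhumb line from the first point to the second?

256.7°

Meridional parts: M(φ₁)=+0.5874, M(φ₂)=+0.0613 → ΔM = -0.5261;  Δλ = -2.2311 rad
tan C = Δλ / ΔM = +4.2411 → C = 256.73°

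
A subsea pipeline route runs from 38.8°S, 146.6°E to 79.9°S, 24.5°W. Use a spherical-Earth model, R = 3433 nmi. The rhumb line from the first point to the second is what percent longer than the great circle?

Great circle: σ = 1.0680 rad → d_gc = Rσ = 3666.5 nmi
Rhumb: Δφ = -0.7173, Δλ = -2.9863, Δψ = -1.6904, q = Δφ/Δψ = 0.4243 → d_rh = R√(Δφ²+q²Δλ²) = 4999.0 nmi
Excess = (4999.0 − 3666.5) / 3666.5 = 1332.5 / 3666.5 = 36.34% ≈ 36.3%

36.3%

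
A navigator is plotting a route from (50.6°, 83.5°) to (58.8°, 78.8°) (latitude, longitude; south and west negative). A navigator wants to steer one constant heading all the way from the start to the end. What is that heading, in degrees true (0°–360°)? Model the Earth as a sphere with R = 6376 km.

Meridional parts: M(φ₁)=+1.0271, M(φ₂)=+1.2758 → ΔM = +0.2487;  Δλ = -0.0820 rad
tan C = Δλ / ΔM = -0.3298 → C = 341.75°

341.7°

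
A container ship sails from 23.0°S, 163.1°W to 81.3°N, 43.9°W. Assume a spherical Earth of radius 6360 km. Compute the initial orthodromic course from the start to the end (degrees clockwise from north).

8.5°

θ = atan2( sin Δλ·cos φ₂ ,  cos φ₁ sin φ₂ − sin φ₁ cos φ₂ cos Δλ )
  = atan2(+0.1320, +0.8811) = 8.52°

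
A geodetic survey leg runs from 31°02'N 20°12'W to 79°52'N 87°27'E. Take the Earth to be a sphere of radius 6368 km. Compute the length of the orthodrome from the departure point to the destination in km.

cos σ = sin φ₁ sin φ₂ + cos φ₁ cos φ₂ cos Δλ
      = sin(31.03°)sin(79.87°) + cos(31.03°)cos(79.87°)cos(107.65°) = 0.4618
σ = 62.498° → d = Rσ = 6368·1.09079 = 6946 km

6946 km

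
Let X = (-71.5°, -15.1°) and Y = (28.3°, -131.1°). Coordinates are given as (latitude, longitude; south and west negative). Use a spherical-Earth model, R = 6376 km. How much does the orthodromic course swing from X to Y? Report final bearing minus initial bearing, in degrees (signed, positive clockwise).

At departure: θ₁ = atan2(sin Δλ cos φ₂, cos φ₁ sin φ₂ − sin φ₁ cos φ₂ cos Δλ) = 254.76°
At arrival: θ₂ = atan2(sin Δλ cos φ₁, −cos φ₂ sin φ₁ + sin φ₂ cos φ₁ cos Δλ) = 339.65°
Δθ = θ₂ − θ₁ = +84.9°

+84.9°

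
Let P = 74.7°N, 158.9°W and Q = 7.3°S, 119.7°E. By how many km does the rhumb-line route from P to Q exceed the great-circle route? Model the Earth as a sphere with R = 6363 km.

412 km

Great circle: cos σ = sin φ₁ sin φ₂ + cos φ₁ cos φ₂ cos Δλ,  σ = 1.6543 rad → d_gc = 10526.4 km
Rhumb line: Δψ = -2.1353, q = Δφ/Δψ = 0.6702, d_rh = R√(Δφ²+q²Δλ²) = 10938.0 km
Excess = 10938.0 − 10526.4 = 411.6 ≈ 412 km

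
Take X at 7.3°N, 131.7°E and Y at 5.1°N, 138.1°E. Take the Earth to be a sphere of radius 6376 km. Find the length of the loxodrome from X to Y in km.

Rhumb course C = atan2(Δλ, Δψ) with Δψ = ln[tan(π/4+φ₂/2)/tan(π/4+φ₁/2)] = -0.0386, Δλ = +0.1117 → C = 109.08°
d = R·|Δφ| / |cos C| = 6376·0.03840 / 0.32681 = 749 km

749 km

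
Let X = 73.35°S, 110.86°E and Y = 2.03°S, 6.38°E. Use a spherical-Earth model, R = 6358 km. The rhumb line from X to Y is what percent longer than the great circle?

7.6%

Great circle: σ = 1.6085 rad → d_gc = Rσ = 10226.6 km
Rhumb: Δφ = +1.2448, Δλ = -1.8235, Δψ = +1.8865, q = Δφ/Δψ = 0.6598 → d_rh = R√(Δφ²+q²Δλ²) = 11007.3 km
Excess = (11007.3 − 10226.6) / 10226.6 = 780.7 / 10226.6 = 7.63% ≈ 7.6%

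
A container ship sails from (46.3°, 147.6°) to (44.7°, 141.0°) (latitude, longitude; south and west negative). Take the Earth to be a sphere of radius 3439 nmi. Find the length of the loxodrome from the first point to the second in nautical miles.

294 nmi

Rhumb course C = atan2(Δλ, Δψ) with Δψ = ln[tan(π/4+φ₂/2)/tan(π/4+φ₁/2)] = -0.0398, Δλ = -0.1152 → C = 250.92°
d = R·|Δφ| / |cos C| = 3439·0.02793 / 0.32690 = 294 nmi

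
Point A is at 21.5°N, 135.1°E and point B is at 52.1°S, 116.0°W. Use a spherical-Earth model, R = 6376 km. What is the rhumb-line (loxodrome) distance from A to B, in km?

Rhumb course C = atan2(Δλ, Δψ) with Δψ = ln[tan(π/4+φ₂/2)/tan(π/4+φ₁/2)] = -1.4534, Δλ = +1.9007 → C = 127.40°
d = R·|Δφ| / |cos C| = 6376·1.28456 / 0.60743 = 13484 km

13484 km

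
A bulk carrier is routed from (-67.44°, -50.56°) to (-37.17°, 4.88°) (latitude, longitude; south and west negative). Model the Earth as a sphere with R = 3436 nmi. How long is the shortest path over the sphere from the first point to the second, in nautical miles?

2579 nmi

cos σ = sin φ₁ sin φ₂ + cos φ₁ cos φ₂ cos Δλ
      = sin(-67.44°)sin(-37.17°) + cos(-67.44°)cos(-37.17°)cos(55.44°) = 0.7314
σ = 42.999° → d = Rσ = 3436·0.75047 = 2579 nmi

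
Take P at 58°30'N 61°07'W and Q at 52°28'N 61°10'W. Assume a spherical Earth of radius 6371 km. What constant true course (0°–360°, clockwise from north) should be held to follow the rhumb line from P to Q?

180.3°

Δψ = ln[tan(π/4+φ₂/2)/tan(π/4+φ₁/2)] = -0.1863
Δλ = -0.0009 rad (taken the short way round)
course = atan2(Δλ, Δψ) = 180.27°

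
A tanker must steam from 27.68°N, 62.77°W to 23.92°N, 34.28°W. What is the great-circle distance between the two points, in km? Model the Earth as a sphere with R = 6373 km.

2877 km

cos σ = sin φ₁ sin φ₂ + cos φ₁ cos φ₂ cos Δλ
      = sin(27.68°)sin(23.92°) + cos(27.68°)cos(23.92°)cos(28.49°) = 0.8998
σ = 25.866° → d = Rσ = 6373·0.45145 = 2877 km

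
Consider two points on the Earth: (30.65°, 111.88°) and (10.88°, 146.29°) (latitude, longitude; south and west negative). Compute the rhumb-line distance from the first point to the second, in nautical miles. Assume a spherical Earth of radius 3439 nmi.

Δψ = ln[tan(π/4+φ₂/2)/tan(π/4+φ₁/2)] = -0.3714;  Δφ = -0.3451 rad,  Δλ = +0.6006 rad
q = Δφ/Δψ = 0.9290
d = R·√(Δφ² + q²Δλ²) = 3439·0.65603 = 2256 nmi

2256 nmi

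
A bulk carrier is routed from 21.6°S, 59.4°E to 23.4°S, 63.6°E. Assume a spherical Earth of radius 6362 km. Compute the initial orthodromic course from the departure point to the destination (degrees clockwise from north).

115.7°

θ = atan2( sin Δλ·cos φ₂ ,  cos φ₁ sin φ₂ − sin φ₁ cos φ₂ cos Δλ )
  = atan2(+0.0672, -0.0323) = 115.68°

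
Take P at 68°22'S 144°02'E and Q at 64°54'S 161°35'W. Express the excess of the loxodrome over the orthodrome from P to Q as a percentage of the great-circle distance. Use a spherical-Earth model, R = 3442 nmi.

3.3%

Great circle: σ = 0.3685 rad → d_gc = Rσ = 1268.5 nmi
Rhumb: Δφ = +0.0605, Δλ = +0.9492, Δψ = +0.1528, q = Δφ/Δψ = 0.3959 → d_rh = R√(Δφ²+q²Δλ²) = 1310.1 nmi
Excess = (1310.1 − 1268.5) / 1268.5 = 41.6 / 1268.5 = 3.28% ≈ 3.3%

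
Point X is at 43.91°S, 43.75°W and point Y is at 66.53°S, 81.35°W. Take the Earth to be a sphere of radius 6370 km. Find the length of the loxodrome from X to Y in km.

Rhumb course C = atan2(Δλ, Δψ) with Δψ = ln[tan(π/4+φ₂/2)/tan(π/4+φ₁/2)] = -0.7168, Δλ = -0.6562 → C = 222.47°
d = R·|Δφ| / |cos C| = 6370·0.39479 / 0.73758 = 3410 km

3410 km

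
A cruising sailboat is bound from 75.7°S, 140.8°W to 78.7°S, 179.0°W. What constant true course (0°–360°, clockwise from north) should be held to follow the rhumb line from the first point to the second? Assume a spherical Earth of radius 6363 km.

250.4°

Meridional parts: M(φ₁)=-2.0759, M(φ₂)=-2.3133 → ΔM = -0.2374;  Δλ = -0.6667 rad
tan C = Δλ / ΔM = +2.8082 → C = 250.40°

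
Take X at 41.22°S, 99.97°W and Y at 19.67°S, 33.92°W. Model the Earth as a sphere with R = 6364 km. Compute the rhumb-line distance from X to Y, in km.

6703 km

Rhumb course C = atan2(Δλ, Δψ) with Δψ = ln[tan(π/4+φ₂/2)/tan(π/4+φ₁/2)] = +0.4407, Δλ = +1.1528 → C = 69.08°
d = R·|Δφ| / |cos C| = 6364·0.37612 / 0.35709 = 6703 km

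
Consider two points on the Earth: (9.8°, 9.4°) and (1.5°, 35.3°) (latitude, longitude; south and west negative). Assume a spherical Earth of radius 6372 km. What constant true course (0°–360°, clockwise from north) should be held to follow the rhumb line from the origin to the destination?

Δψ = ln[tan(π/4+φ₂/2)/tan(π/4+φ₁/2)] = -0.1457
Δλ = +0.4520 rad (taken the short way round)
course = atan2(Δλ, Δψ) = 107.86°

107.9°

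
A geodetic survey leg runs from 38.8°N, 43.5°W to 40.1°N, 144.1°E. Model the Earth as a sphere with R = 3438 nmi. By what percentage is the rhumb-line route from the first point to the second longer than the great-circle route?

Great circle: σ = 1.7592 rad → d_gc = Rσ = 6048.1 nmi
Rhumb: Δφ = +0.0227, Δλ = -3.0089, Δψ = +0.0294, q = Δφ/Δψ = 0.7721 → d_rh = R√(Δφ²+q²Δλ²) = 7988.0 nmi
Excess = (7988.0 − 6048.1) / 6048.1 = 1939.9 / 6048.1 = 32.07% ≈ 32.1%

32.1%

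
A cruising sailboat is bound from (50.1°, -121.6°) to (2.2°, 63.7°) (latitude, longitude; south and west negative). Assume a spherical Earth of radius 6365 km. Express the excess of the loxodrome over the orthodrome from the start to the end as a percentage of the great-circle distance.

23.3%

Great circle: σ = 2.2253 rad → d_gc = Rσ = 14164.2 km
Rhumb: Δφ = -0.8360, Δλ = -3.0491, Δψ = -0.9750, q = Δφ/Δψ = 0.8575 → d_rh = R√(Δφ²+q²Δλ²) = 17471.1 km
Excess = (17471.1 − 14164.2) / 14164.2 = 3306.9 / 14164.2 = 23.347% ≈ 23.3%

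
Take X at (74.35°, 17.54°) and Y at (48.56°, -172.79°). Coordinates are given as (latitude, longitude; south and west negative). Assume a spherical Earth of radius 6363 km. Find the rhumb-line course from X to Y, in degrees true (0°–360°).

108.9°

Meridional parts: M(φ₁)=+1.9847, M(φ₂)=+0.9722 → ΔM = -1.0125;  Δλ = +2.9613 rad
tan C = Δλ / ΔM = -2.9247 → C = 108.88°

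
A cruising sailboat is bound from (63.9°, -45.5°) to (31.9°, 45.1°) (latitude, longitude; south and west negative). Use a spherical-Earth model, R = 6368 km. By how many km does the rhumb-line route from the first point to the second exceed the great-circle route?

Great circle: cos σ = sin φ₁ sin φ₂ + cos φ₁ cos φ₂ cos Δλ,  σ = 1.0808 rad → d_gc = 6882.4 km
Rhumb line: Δψ = -0.8740, q = Δφ/Δψ = 0.6391, d_rh = R√(Δφ²+q²Δλ²) = 7352.4 km
Excess = 7352.4 − 6882.4 = 470.0 ≈ 470 km

470 km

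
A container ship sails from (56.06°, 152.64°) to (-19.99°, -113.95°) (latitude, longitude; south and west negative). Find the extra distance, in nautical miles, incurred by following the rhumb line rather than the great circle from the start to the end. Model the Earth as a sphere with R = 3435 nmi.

Great circle: cos σ = sin φ₁ sin φ₂ + cos φ₁ cos φ₂ cos Δλ,  σ = 1.8911 rad → d_gc = 6495.8 nmi
Rhumb line: Δψ = -1.5431, q = Δφ/Δψ = 0.8602, d_rh = R√(Δφ²+q²Δλ²) = 6632.6 nmi
Excess = 6632.6 − 6495.8 = 136.8 ≈ 137 nmi

137 nmi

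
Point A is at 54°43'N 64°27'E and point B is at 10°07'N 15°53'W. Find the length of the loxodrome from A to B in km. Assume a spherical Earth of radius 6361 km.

Rhumb course C = atan2(Δλ, Δψ) with Δψ = ln[tan(π/4+φ₂/2)/tan(π/4+φ₁/2)] = -0.9681, Δλ = -1.4021 → C = 235.37°
d = R·|Δφ| / |cos C| = 6361·0.77842 / 0.56821 = 8714 km

8714 km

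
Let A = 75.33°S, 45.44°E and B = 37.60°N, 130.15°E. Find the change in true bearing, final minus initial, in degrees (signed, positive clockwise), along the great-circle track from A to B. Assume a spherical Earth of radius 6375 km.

-56.2°

Initial bearing θ₁ = atan2(sin Δλ cos φ₂, cos φ₁ sin φ₂ − sin φ₁ cos φ₂ cos Δλ) = 74.07°
Final bearing θ₂ = (initial bearing from the destination back to the start) + 180° = 17.90°
Δθ = θ₂ − θ₁ = -56.2°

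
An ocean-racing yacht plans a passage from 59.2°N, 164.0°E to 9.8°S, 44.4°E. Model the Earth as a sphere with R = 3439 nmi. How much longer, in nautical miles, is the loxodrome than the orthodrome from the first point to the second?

422 nmi

Great circle: cos σ = sin φ₁ sin φ₂ + cos φ₁ cos φ₂ cos Δλ,  σ = 1.9773 rad → d_gc = 6800.1 nmi
Rhumb line: Δψ = -1.4612, q = Δφ/Δψ = 0.8241, d_rh = R√(Δφ²+q²Δλ²) = 7221.7 nmi
Excess = 7221.7 − 6800.1 = 421.6 ≈ 422 nmi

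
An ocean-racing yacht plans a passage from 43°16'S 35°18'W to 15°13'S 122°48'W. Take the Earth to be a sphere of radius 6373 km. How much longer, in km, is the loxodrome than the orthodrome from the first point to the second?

Great circle: cos σ = sin φ₁ sin φ₂ + cos φ₁ cos φ₂ cos Δλ,  σ = 1.3587 rad → d_gc = 8658.8 km
Rhumb line: Δψ = +0.5705, q = Δφ/Δψ = 0.8582, d_rh = R√(Δφ²+q²Δλ²) = 8916.2 km
Excess = 8916.2 − 8658.8 = 257.4 ≈ 257 km

257 km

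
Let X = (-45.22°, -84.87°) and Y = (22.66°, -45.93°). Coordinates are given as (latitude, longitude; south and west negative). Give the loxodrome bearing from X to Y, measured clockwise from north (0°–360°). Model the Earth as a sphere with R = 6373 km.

Meridional parts: M(φ₁)=-0.8868, M(φ₂)=+0.4062 → ΔM = +1.2930;  Δλ = +0.6796 rad
tan C = Δλ / ΔM = +0.5256 → C = 27.73°

27.7°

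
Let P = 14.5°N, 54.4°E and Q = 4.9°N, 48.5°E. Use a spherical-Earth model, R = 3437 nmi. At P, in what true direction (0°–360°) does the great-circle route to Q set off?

θ = atan2( sin Δλ·cos φ₂ ,  cos φ₁ sin φ₂ − sin φ₁ cos φ₂ cos Δλ )
  = atan2(-0.1024, -0.1654) = 211.76°

211.8°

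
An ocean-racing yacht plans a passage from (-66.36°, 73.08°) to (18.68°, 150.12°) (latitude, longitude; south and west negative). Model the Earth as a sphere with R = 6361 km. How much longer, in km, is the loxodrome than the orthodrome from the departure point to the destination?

Great circle: cos σ = sin φ₁ sin φ₂ + cos φ₁ cos φ₂ cos Δλ,  σ = 1.7805 rad → d_gc = 11326.0 km
Rhumb line: Δψ = +1.8961, q = Δφ/Δψ = 0.7828, d_rh = R√(Δφ²+q²Δλ²) = 11574.2 km
Excess = 11574.2 − 11326.0 = 248.2 ≈ 248 km

248 km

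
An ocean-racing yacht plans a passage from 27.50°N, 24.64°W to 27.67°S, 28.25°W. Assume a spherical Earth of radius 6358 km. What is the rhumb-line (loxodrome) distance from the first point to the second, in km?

6134 km

Rhumb course C = atan2(Δλ, Δψ) with Δψ = ln[tan(π/4+φ₂/2)/tan(π/4+φ₁/2)] = -1.0024, Δλ = -0.0630 → C = 183.60°
d = R·|Δφ| / |cos C| = 6358·0.96290 / 0.99803 = 6134 km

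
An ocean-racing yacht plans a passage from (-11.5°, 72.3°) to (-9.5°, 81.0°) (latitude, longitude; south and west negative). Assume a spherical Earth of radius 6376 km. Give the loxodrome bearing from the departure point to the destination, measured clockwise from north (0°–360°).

76.8°

Δψ = ln[tan(π/4+φ₂/2)/tan(π/4+φ₁/2)] = +0.0355
Δλ = +0.1518 rad (taken the short way round)
course = atan2(Δλ, Δψ) = 76.84°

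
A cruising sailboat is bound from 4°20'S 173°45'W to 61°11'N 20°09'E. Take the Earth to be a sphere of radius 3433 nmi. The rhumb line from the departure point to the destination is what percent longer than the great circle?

Great circle: σ = 2.1327 rad → d_gc = Rσ = 7321.4 nmi
Rhumb: Δφ = +1.1435, Δλ = -2.8990, Δψ = +1.4347, q = Δφ/Δψ = 0.7970 → d_rh = R√(Δφ²+q²Δλ²) = 8850.2 nmi
Excess = (8850.2 − 7321.4) / 7321.4 = 1528.8 / 7321.4 = 20.88% ≈ 20.9%

20.9%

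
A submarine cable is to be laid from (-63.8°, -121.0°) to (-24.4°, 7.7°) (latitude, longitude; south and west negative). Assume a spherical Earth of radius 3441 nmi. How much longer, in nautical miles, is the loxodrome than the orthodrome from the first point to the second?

736 nmi

Great circle: cos σ = sin φ₁ sin φ₂ + cos φ₁ cos φ₂ cos Δλ,  σ = 1.4512 rad → d_gc = 4993.7 nmi
Rhumb line: Δψ = +1.0186, q = Δφ/Δψ = 0.6751, d_rh = R√(Δφ²+q²Δλ²) = 5729.4 nmi
Excess = 5729.4 − 4993.7 = 735.7 ≈ 736 nmi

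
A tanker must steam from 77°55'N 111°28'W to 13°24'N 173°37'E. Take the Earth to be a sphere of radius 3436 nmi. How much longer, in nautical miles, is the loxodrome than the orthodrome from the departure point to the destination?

Great circle: cos σ = sin φ₁ sin φ₂ + cos φ₁ cos φ₂ cos Δλ,  σ = 1.2874 rad → d_gc = 4423.6 nmi
Rhumb line: Δψ = -2.0098, q = Δφ/Δψ = 0.5603, d_rh = R√(Δφ²+q²Δλ²) = 4615.8 nmi
Excess = 4615.8 − 4423.6 = 192.2 ≈ 192 nmi

192 nmi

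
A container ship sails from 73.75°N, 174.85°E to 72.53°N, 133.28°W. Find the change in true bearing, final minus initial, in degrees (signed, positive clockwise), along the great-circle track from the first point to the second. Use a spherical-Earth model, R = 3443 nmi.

+49.9°

Initial bearing θ₁ = atan2(sin Δλ cos φ₂, cos φ₁ sin φ₂ − sin φ₁ cos φ₂ cos Δλ) = 69.36°
Final bearing θ₂ = (initial bearing from the destination back to the start) + 180° = 119.28°
Δθ = θ₂ − θ₁ = +49.9°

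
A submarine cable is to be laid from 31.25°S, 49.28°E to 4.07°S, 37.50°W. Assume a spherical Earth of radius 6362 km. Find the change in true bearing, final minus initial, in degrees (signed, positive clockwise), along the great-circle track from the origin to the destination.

+32.9°

Initial bearing θ₁ = atan2(sin Δλ cos φ₂, cos φ₁ sin φ₂ − sin φ₁ cos φ₂ cos Δλ) = 268.18°
Final bearing θ₂ = (initial bearing from the destination back to the start) + 180° = 301.06°
Δθ = θ₂ − θ₁ = +32.9°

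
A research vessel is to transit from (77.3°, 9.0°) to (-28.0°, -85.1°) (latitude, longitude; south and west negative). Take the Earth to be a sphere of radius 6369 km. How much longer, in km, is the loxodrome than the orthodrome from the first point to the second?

559 km

Great circle: cos σ = sin φ₁ sin φ₂ + cos φ₁ cos φ₂ cos Δλ,  σ = 2.0622 rad → d_gc = 13134.2 km
Rhumb line: Δψ = -2.7051, q = Δφ/Δψ = 0.6794, d_rh = R√(Δφ²+q²Δλ²) = 13693.6 km
Excess = 13693.6 − 13134.2 = 559.4 ≈ 559 km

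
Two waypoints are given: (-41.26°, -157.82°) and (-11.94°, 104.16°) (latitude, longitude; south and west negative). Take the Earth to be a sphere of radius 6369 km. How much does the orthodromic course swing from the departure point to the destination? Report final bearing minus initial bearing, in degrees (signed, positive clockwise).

+56.1°

At departure: θ₁ = atan2(sin Δλ cos φ₂, cos φ₁ sin φ₂ − sin φ₁ cos φ₂ cos Δλ) = 255.78°
At arrival: θ₂ = atan2(sin Δλ cos φ₁, −cos φ₂ sin φ₁ + sin φ₂ cos φ₁ cos Δλ) = 311.86°
Δθ = θ₂ − θ₁ = +56.1°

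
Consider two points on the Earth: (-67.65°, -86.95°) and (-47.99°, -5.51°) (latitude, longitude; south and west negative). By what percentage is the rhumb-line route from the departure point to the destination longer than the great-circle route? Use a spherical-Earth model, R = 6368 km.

Great circle: σ = 0.7596 rad → d_gc = Rσ = 4837.3 km
Rhumb: Δφ = +0.3431, Δλ = +1.4214, Δψ = +0.6645, q = Δφ/Δψ = 0.5163 → d_rh = R√(Δφ²+q²Δλ²) = 5159.2 km
Excess = (5159.2 − 4837.3) / 4837.3 = 321.9 / 4837.3 = 6.655% ≈ 6.7%

6.7%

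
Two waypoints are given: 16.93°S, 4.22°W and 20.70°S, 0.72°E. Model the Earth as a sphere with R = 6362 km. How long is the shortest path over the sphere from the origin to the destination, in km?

Haversine: a = sin²(Δφ/2)+cos φ₁ cos φ₂ sin²(Δλ/2) = 0.00274;  σ = 2·atan2(√a,√(1−a))
σ = 6.006° → d = Rσ = 6362·0.10482 = 667 km

667 km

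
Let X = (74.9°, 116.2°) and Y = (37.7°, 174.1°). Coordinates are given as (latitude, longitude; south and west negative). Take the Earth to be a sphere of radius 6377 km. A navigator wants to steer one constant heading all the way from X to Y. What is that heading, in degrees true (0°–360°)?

142.3°

Δψ = ln[tan(π/4+φ₂/2)/tan(π/4+φ₁/2)] = -1.3095
Δλ = +1.0105 rad (taken the short way round)
course = atan2(Δλ, Δψ) = 142.34°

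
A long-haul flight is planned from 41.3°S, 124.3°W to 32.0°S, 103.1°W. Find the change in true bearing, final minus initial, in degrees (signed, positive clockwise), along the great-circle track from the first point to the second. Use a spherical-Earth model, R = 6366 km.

At departure: θ₁ = atan2(sin Δλ cos φ₂, cos φ₁ sin φ₂ − sin φ₁ cos φ₂ cos Δλ) = 68.03°
At arrival: θ₂ = atan2(sin Δλ cos φ₁, −cos φ₂ sin φ₁ + sin φ₂ cos φ₁ cos Δλ) = 55.24°
Δθ = θ₂ − θ₁ = -12.8°

-12.8°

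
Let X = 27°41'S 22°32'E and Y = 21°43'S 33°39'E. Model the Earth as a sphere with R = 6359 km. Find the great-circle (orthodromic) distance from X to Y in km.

Haversine: a = sin²(Δφ/2)+cos φ₁ cos φ₂ sin²(Δλ/2) = 0.01043;  σ = 2·atan2(√a,√(1−a))
σ = 11.722° → d = Rσ = 6359·0.20458 = 1301 km

1301 km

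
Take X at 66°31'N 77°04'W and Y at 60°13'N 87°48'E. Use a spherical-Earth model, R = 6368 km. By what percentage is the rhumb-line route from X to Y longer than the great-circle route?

39.9%

Great circle: σ = 0.9211 rad → d_gc = Rσ = 5865.5 km
Rhumb: Δφ = -0.1100, Δλ = +2.8775, Δψ = -0.2464, q = Δφ/Δψ = 0.4462 → d_rh = R√(Δφ²+q²Δλ²) = 8206.9 km
Excess = (8206.9 − 5865.5) / 5865.5 = 2341.4 / 5865.5 = 39.92% ≈ 39.9%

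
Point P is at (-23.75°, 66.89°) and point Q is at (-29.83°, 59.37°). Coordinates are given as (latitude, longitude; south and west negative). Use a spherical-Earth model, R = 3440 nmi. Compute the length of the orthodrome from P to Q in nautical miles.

cos σ = sin φ₁ sin φ₂ + cos φ₁ cos φ₂ cos Δλ
      = sin(-23.75°)sin(-29.83°) + cos(-23.75°)cos(-29.83°)cos(-7.52°) = 0.9875
σ = 9.052° → d = Rσ = 3440·0.15799 = 543 nmi

543 nmi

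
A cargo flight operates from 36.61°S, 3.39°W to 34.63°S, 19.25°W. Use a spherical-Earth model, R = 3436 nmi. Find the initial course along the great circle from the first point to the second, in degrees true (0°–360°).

N = sin Δλ·cos φ₂ = -0.2249;  D = cos φ₁ sin φ₂ − sin φ₁ cos φ₂ cos Δλ = +0.0159
initial course = atan2(N, D) = 274.04°

274.0°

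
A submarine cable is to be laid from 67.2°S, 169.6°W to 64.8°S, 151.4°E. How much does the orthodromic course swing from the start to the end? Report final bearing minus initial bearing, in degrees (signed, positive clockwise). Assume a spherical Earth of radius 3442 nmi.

Initial bearing θ₁ = atan2(sin Δλ cos φ₂, cos φ₁ sin φ₂ − sin φ₁ cos φ₂ cos Δλ) = 260.34°
Final bearing θ₂ = (initial bearing from the destination back to the start) + 180° = 296.20°
Δθ = θ₂ − θ₁ = +35.9°

+35.9°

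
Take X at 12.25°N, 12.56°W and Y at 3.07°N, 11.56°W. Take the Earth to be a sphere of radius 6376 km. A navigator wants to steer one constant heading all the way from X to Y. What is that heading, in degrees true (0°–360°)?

173.8°

Meridional parts: M(φ₁)=+0.2155, M(φ₂)=+0.0536 → ΔM = -0.1618;  Δλ = +0.0175 rad
tan C = Δλ / ΔM = -0.1078 → C = 173.84°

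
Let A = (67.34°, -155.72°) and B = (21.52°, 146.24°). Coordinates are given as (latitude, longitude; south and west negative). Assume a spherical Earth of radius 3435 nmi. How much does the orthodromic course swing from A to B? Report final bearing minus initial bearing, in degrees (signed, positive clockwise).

Initial bearing θ₁ = atan2(sin Δλ cos φ₂, cos φ₁ sin φ₂ − sin φ₁ cos φ₂ cos Δλ) = 248.36°
Final bearing θ₂ = (initial bearing from the destination back to the start) + 180° = 202.64°
Δθ = θ₂ − θ₁ = -45.7°

-45.7°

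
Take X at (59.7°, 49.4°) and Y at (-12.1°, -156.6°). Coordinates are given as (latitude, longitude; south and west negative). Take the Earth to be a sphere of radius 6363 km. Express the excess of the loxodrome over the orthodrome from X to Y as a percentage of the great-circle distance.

13.4%

Great circle: σ = 2.2451 rad → d_gc = Rσ = 14285.8 km
Rhumb: Δφ = -1.2531, Δλ = +2.6878, Δψ = -1.5193, q = Δφ/Δψ = 0.8248 → d_rh = R√(Δφ²+q²Δλ²) = 16204.1 km
Excess = (16204.1 − 14285.8) / 14285.8 = 1918.3 / 14285.8 = 13.43% ≈ 13.4%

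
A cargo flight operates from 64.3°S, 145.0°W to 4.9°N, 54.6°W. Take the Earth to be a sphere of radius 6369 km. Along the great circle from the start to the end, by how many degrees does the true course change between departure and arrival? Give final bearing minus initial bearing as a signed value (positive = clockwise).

Initial bearing θ₁ = atan2(sin Δλ cos φ₂, cos φ₁ sin φ₂ − sin φ₁ cos φ₂ cos Δλ) = 88.23°
Final bearing θ₂ = (initial bearing from the destination back to the start) + 180° = 25.79°
Δθ = θ₂ − θ₁ = -62.4°

-62.4°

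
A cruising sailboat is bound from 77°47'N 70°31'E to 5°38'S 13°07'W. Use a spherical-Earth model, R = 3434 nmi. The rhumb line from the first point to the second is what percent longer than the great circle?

4.5%

Great circle: σ = 1.6434 rad → d_gc = Rσ = 5643.6 nmi
Rhumb: Δφ = -1.4559, Δλ = -1.4597, Δψ = -2.3333, q = Δφ/Δψ = 0.6240 → d_rh = R√(Δφ²+q²Δλ²) = 5897.3 nmi
Excess = (5897.3 − 5643.6) / 5643.6 = 253.7 / 5643.6 = 4.50% ≈ 4.5%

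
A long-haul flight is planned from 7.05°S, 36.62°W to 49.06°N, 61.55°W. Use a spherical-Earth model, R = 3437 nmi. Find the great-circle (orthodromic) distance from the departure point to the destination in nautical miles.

3611 nmi

Haversine: a = sin²(Δφ/2)+cos φ₁ cos φ₂ sin²(Δλ/2) = 0.25150;  σ = 2·atan2(√a,√(1−a))
σ = 60.198° → d = Rσ = 3437·1.05065 = 3611 nmi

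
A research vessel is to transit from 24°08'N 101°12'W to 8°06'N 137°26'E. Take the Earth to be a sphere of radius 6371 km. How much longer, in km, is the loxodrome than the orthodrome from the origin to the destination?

320 km

Great circle: cos σ = sin φ₁ sin φ₂ + cos φ₁ cos φ₂ cos Δλ,  σ = 1.9962 rad → d_gc = 12717.7 km
Rhumb line: Δψ = -0.2924, q = Δφ/Δψ = 0.9570, d_rh = R√(Δφ²+q²Δλ²) = 13037.9 km
Excess = 13037.9 − 12717.7 = 320.2 ≈ 320 km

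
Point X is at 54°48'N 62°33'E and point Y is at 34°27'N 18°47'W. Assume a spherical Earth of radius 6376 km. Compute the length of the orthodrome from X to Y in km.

6425 km

Haversine: a = sin²(Δφ/2)+cos φ₁ cos φ₂ sin²(Δλ/2) = 0.23306;  σ = 2·atan2(√a,√(1−a))
σ = 57.732° → d = Rσ = 6376·1.00762 = 6425 km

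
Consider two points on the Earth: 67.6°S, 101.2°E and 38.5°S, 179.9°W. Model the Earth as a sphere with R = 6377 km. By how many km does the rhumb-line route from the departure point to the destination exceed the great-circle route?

319 km

Great circle: cos σ = sin φ₁ sin φ₂ + cos φ₁ cos φ₂ cos Δλ,  σ = 0.8854 rad → d_gc = 5646.4 km
Rhumb line: Δψ = +0.8904, q = Δφ/Δψ = 0.5704, d_rh = R√(Δφ²+q²Δλ²) = 5965.1 km
Excess = 5965.1 − 5646.4 = 318.7 ≈ 319 km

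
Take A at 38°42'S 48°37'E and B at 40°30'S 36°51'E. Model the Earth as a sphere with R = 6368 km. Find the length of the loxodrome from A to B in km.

1027 km

Rhumb course C = atan2(Δλ, Δψ) with Δψ = ln[tan(π/4+φ₂/2)/tan(π/4+φ₁/2)] = -0.0408, Δλ = -0.2054 → C = 258.77°
d = R·|Δφ| / |cos C| = 6368·0.03142 / 0.19475 = 1027 km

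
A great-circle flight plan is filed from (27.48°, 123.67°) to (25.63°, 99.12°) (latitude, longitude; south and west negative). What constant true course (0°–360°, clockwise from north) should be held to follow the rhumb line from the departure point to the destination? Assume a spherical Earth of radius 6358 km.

265.2°

Meridional parts: M(φ₁)=+0.4991, M(φ₂)=+0.4630 → ΔM = -0.0361;  Δλ = -0.4285 rad
tan C = Δλ / ΔM = +11.8696 → C = 265.18°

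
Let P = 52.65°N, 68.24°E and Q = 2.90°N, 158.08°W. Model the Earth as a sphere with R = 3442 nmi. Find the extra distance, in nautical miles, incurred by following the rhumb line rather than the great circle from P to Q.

Great circle: cos σ = sin φ₁ sin φ₂ + cos φ₁ cos φ₂ cos Δλ,  σ = 1.9587 rad → d_gc = 6741.8 nmi
Rhumb line: Δψ = -1.0341, q = Δφ/Δψ = 0.8397, d_rh = R√(Δφ²+q²Δλ²) = 7375.9 nmi
Excess = 7375.9 − 6741.8 = 634.1 ≈ 634 nmi

634 nmi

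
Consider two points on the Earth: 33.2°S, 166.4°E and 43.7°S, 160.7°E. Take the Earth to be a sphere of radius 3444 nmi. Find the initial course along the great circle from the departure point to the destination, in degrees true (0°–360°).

201.3°

θ = atan2( sin Δλ·cos φ₂ ,  cos φ₁ sin φ₂ − sin φ₁ cos φ₂ cos Δλ )
  = atan2(-0.0718, -0.1842) = 201.30°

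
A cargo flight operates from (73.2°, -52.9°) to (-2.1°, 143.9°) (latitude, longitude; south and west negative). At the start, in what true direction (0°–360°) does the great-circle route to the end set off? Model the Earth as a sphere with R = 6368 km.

N = sin Δλ·cos φ₂ = -0.2888;  D = cos φ₁ sin φ₂ − sin φ₁ cos φ₂ cos Δλ = +0.9053
initial course = atan2(N, D) = 342.30°

342.3°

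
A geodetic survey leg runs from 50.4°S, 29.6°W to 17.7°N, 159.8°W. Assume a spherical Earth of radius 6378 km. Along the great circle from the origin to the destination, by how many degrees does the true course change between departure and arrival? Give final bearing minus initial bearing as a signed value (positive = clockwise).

At departure: θ₁ = atan2(sin Δλ cos φ₂, cos φ₁ sin φ₂ − sin φ₁ cos φ₂ cos Δλ) = 248.95°
At arrival: θ₂ = atan2(sin Δλ cos φ₁, −cos φ₂ sin φ₁ + sin φ₂ cos φ₁ cos Δλ) = 321.36°
Δθ = θ₂ − θ₁ = +72.4°

+72.4°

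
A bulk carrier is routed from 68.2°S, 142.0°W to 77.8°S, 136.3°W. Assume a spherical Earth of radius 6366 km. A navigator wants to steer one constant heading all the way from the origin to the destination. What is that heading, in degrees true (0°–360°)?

170.4°

Δψ = ln[tan(π/4+φ₂/2)/tan(π/4+φ₁/2)] = -0.5889
Δλ = +0.0995 rad (taken the short way round)
course = atan2(Δλ, Δψ) = 170.41°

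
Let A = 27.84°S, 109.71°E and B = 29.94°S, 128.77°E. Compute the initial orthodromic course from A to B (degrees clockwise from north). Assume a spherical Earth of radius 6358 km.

θ = atan2( sin Δλ·cos φ₂ ,  cos φ₁ sin φ₂ − sin φ₁ cos φ₂ cos Δλ )
  = atan2(+0.2830, -0.0588) = 101.74°

101.7°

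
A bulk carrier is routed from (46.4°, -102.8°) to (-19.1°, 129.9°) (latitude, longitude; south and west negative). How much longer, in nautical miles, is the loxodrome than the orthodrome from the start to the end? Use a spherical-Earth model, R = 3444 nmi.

Great circle: cos σ = sin φ₁ sin φ₂ + cos φ₁ cos φ₂ cos Δλ,  σ = 2.2547 rad → d_gc = 7765.3 nmi
Rhumb line: Δψ = -1.2561, q = Δφ/Δψ = 0.9101, d_rh = R√(Δφ²+q²Δλ²) = 8000.1 nmi
Excess = 8000.1 − 7765.3 = 234.8 ≈ 235 nmi

235 nmi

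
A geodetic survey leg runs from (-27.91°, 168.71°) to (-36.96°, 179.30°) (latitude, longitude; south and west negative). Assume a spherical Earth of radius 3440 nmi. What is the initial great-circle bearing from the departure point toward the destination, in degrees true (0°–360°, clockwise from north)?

θ = atan2( sin Δλ·cos φ₂ ,  cos φ₁ sin φ₂ − sin φ₁ cos φ₂ cos Δλ )
  = atan2(+0.1469, -0.1637) = 138.10°

138.1°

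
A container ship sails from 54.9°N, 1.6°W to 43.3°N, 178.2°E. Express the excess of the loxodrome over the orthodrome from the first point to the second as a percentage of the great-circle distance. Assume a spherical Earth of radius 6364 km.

Great circle: σ = 1.4277 rad → d_gc = Rσ = 9085.7 km
Rhumb: Δφ = -0.2025, Δλ = +3.1381, Δψ = -0.3112, q = Δφ/Δψ = 0.6506 → d_rh = R√(Δφ²+q²Δλ²) = 13057.2 km
Excess = (13057.2 − 9085.7) / 9085.7 = 3971.5 / 9085.7 = 43.71% ≈ 43.7%

43.7%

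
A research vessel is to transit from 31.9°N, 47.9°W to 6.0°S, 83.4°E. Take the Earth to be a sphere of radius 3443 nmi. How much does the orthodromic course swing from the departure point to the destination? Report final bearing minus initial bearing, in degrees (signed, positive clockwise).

+55.3°

At departure: θ₁ = atan2(sin Δλ cos φ₂, cos φ₁ sin φ₂ − sin φ₁ cos φ₂ cos Δλ) = 70.94°
At arrival: θ₂ = atan2(sin Δλ cos φ₁, −cos φ₂ sin φ₁ + sin φ₂ cos φ₁ cos Δλ) = 126.21°
Δθ = θ₂ − θ₁ = +55.3°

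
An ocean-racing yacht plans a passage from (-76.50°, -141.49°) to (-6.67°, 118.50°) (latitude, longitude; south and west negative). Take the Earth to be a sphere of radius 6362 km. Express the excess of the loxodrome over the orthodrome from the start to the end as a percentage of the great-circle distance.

7.6%

Great circle: σ = 1.4981 rad → d_gc = Rσ = 9530.9 km
Rhumb: Δφ = +1.2188, Δλ = -1.7455, Δψ = +2.0174, q = Δφ/Δψ = 0.6041 → d_rh = R√(Δφ²+q²Δλ²) = 10253.3 km
Excess = (10253.3 − 9530.9) / 9530.9 = 722.4 / 9530.9 = 7.58% ≈ 7.6%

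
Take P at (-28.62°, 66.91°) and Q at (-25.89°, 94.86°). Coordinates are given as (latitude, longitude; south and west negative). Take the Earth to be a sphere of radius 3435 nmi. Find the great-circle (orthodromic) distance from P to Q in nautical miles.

Haversine: a = sin²(Δφ/2)+cos φ₁ cos φ₂ sin²(Δλ/2) = 0.04662;  σ = 2·atan2(√a,√(1−a))
σ = 24.940° → d = Rσ = 3435·0.43528 = 1495 nmi

1495 nmi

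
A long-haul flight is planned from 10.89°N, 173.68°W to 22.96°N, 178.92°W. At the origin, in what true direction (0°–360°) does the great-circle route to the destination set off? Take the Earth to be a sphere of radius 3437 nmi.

338.2°

θ = atan2( sin Δλ·cos φ₂ ,  cos φ₁ sin φ₂ − sin φ₁ cos φ₂ cos Δλ )
  = atan2(-0.0841, +0.2098) = 338.16°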